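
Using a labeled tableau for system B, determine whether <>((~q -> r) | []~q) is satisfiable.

1. <>((~q -> r) | []~q), w0
2. (~q -> r) | []~q, w1
3. []~q, w1
4. ~q, w0
5. ~q, w1
Accessibility: w0Rw0, w0Rw1, w1Rw0, w1Rw1

Satisfiable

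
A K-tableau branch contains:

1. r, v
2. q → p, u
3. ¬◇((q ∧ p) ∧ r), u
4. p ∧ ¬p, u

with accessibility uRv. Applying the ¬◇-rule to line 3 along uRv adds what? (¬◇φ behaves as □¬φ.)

¬◇φ behaves as □¬φ: propagate the negated body to each accessible world.

¬((q ∧ p) ∧ r), v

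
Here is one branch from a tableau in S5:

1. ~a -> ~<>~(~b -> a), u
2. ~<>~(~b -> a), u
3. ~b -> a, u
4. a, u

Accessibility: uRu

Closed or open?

Not closed

No world carries both an atom and its negation.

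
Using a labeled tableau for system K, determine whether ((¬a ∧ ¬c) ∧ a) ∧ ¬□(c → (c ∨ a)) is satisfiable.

1. ((¬a ∧ ¬c) ∧ a) ∧ ¬□(c → (c ∨ a)), 0
2. (¬a ∧ ¬c) ∧ a, 0   [∧-rule on 1]
3. ¬□(c → (c ∨ a)), 0   [∧-rule on 1]
4. ¬a ∧ ¬c, 0   [∧-rule on 2]
5. a, 0   [∧-rule on 2]
6. ¬a, 0   [∧-rule on 4]
7. ¬c, 0   [∧-rule on 4]
Branch closes: a and ¬a both at 0.
All branches of the tableau close; one closing branch shown above.

Unsatisfiable (every branch closes)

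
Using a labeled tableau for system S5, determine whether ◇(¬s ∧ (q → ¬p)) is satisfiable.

Satisfiable

1. ◇(¬s ∧ (q → ¬p)), w0
2. ¬s ∧ (q → ¬p), w1
3. ¬s, w1
4. q → ¬p, w1
5. ¬p, w1
Accessibility: w0Rw0, w0Rw1, w1Rw0, w1Rw1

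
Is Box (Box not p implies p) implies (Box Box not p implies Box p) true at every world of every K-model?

Yes, valid

Tableau for the negation not (Box (Box not p implies p) implies (Box Box not p implies Box p)):
1. not (Box (Box not p implies p) implies (Box Box not p implies Box p)), u
2. Box (Box not p implies p), u
3. not (Box Box not p implies Box p), u
4. Box Box not p, u
5. not Box p, u
6. not p, v
7. Box not p implies p, v
8. Box not p, v
9. not Box not p, v
10. p, w
11. not p, w
Accessibility: uRv, vRw
Branch closes: p and not p both at w.
All branches of the negation close; one closing branch shown above.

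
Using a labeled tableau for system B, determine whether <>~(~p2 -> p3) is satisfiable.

1. <>~(~p2 -> p3), w0
2. ~(~p2 -> p3), w1   [<>-rule on 1: fresh world w1, w0Rw1]
3. ~p2, w1   [~->-rule on 2]
4. ~p3, w1   [~->-rule on 2]
Accessibility: w0Rw0, w0Rw1, w1Rw0, w1Rw1

Satisfiable (open branch found)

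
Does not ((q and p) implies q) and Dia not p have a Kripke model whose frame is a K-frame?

1. not ((q and p) implies q) and Dia not p, 0
2. not ((q and p) implies q), 0
3. Dia not p, 0
4. q and p, 0
5. not q, 0
6. q, 0
7. p, 0
Branch closes: q and not q both at 0.
All branches of the tableau close; one closing branch shown above.

No, unsatisfiable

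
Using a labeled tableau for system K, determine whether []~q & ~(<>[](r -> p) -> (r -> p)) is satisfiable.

Satisfiable

1. []~q & ~(<>[](r -> p) -> (r -> p)), u
2. []~q, u   [&-rule on 1]
3. ~(<>[](r -> p) -> (r -> p)), u   [&-rule on 1]
4. <>[](r -> p), u   [~->-rule on 3]
5. ~(r -> p), u   [~->-rule on 3]
6. r, u   [~->-rule on 5]
7. ~p, u   [~->-rule on 5]
8. [](r -> p), v   [<>-rule on 4: fresh world v, uRv]
9. ~q, v   [[]-rule on 2 via uRv]
Accessibility: uRv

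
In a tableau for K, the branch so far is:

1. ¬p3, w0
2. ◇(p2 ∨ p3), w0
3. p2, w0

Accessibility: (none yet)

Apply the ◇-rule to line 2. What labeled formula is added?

a fresh world w1 with w0Rw1, and p2 ∨ p3 at w1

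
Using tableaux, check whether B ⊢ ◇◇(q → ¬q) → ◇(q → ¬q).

Tableau for the negation ¬(◇◇(q → ¬q) → ◇(q → ¬q)):
1. ¬(◇◇(q → ¬q) → ◇(q → ¬q)), w0
2. ◇◇(q → ¬q), w0   [¬→-rule on 1]
3. ¬◇(q → ¬q), w0   [¬→-rule on 1]
4. ¬(q → ¬q), w0   [¬◇-rule on 3 via w0Rw0]
5. q, w0   [¬→-rule on 4]
6. ◇(q → ¬q), w1   [◇-rule on 2: fresh world w1, w0Rw1]
7. ¬(q → ¬q), w1   [¬◇-rule on 3 via w0Rw1]
8. q, w1   [¬→-rule on 7]
9. q → ¬q, w2   [◇-rule on 6: fresh world w2, w1Rw2]
10. ¬q, w2   [→-rule on 9 (branches; this branch)]
Accessibility: w0Rw0, w0Rw1, w1Rw0, w1Rw1, w1Rw2, w2Rw1, w2Rw2
The negation has an open branch (countermodel exists).

No, not valid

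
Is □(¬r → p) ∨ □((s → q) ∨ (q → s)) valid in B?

Valid in B

Tableau for the negation ¬(□(¬r → p) ∨ □((s → q) ∨ (q → s))):
1. ¬(□(¬r → p) ∨ □((s → q) ∨ (q → s))), 0
2. ¬□(¬r → p), 0
3. ¬□((s → q) ∨ (q → s)), 0
4. ¬(¬r → p), 1
5. ¬r, 1
6. ¬p, 1
7. ¬((s → q) ∨ (q → s)), 2
8. ¬(s → q), 2
9. ¬(q → s), 2
10. s, 2
11. ¬q, 2
12. q, 2
13. ¬s, 2
Accessibility: 0R0, 0R1, 0R2, 1R0, 1R1, 2R0, 2R2
Branch closes: q and ¬q both at 2.
Every branch of the negation's tableau closes; the branch above is one of them.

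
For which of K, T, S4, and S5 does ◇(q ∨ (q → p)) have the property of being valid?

K-tableau for the negation ¬◇(q ∨ (q → p)):
1. ¬◇(q ∨ (q → p)), 0
Complete open branch: countermodel on a K-frame, so not valid in K.
T-tableau for the negation ¬◇(q ∨ (q → p)):
1. ¬◇(q ∨ (q → p)), 0
2. ¬(q ∨ (q → p)), 0   [¬◇-rule on 1 via 0R0]
3. ¬q, 0   [¬∨-rule on 2]
4. ¬(q → p), 0   [¬∨-rule on 2]
5. q, 0   [¬→-rule on 4]
6. ¬p, 0   [¬→-rule on 4]
Accessibility: 0R0
Branch closes: q and ¬q both at 0.
Every branch closes (one shown): valid in T, hence also in S4, S5 (every theorem of T is a theorem of S4 and S5).

T, S4, S5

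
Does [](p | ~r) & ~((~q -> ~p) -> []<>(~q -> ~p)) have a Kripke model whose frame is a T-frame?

Satisfiable

1. [](p | ~r) & ~((~q -> ~p) -> []<>(~q -> ~p)), w0
2. [](p | ~r), w0
3. ~((~q -> ~p) -> []<>(~q -> ~p)), w0
4. ~q -> ~p, w0
5. ~[]<>(~q -> ~p), w0
6. p | ~r, w0
7. ~p, w0
8. ~r, w0
9. ~<>(~q -> ~p), w1
10. p | ~r, w1
11. ~(~q -> ~p), w1
12. ~q, w1
13. p, w1
14. ~r, w1
Accessibility: w0Rw0, w0Rw1, w1Rw1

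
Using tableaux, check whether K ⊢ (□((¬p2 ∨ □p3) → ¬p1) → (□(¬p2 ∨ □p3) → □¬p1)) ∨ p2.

Tableau for the negation ¬((□((¬p2 ∨ □p3) → ¬p1) → (□(¬p2 ∨ □p3) → □¬p1)) ∨ p2):
1. ¬((□((¬p2 ∨ □p3) → ¬p1) → (□(¬p2 ∨ □p3) → □¬p1)) ∨ p2), w0
2. ¬(□((¬p2 ∨ □p3) → ¬p1) → (□(¬p2 ∨ □p3) → □¬p1)), w0
3. ¬p2, w0
4. □((¬p2 ∨ □p3) → ¬p1), w0
5. ¬(□(¬p2 ∨ □p3) → □¬p1), w0
6. □(¬p2 ∨ □p3), w0
7. ¬□¬p1, w0
8. p1, w1
9. (¬p2 ∨ □p3) → ¬p1, w1
10. ¬p2 ∨ □p3, w1
11. ¬(¬p2 ∨ □p3), w1
12. p2, w1
13. ¬□p3, w1
14. □p3, w1
15. ¬p3, w2
16. p3, w2
Accessibility: w0Rw1, w1Rw2
Branch closes: p3 and ¬p3 both at w2.
All branches of the negation close; one closing branch shown above.

Yes, valid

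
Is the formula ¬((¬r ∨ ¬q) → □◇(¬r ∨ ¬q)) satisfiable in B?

1. ¬((¬r ∨ ¬q) → □◇(¬r ∨ ¬q)), w0
2. ¬r ∨ ¬q, w0
3. ¬□◇(¬r ∨ ¬q), w0
4. ¬q, w0
5. ¬◇(¬r ∨ ¬q), w1
6. ¬(¬r ∨ ¬q), w0
7. r, w0
8. q, w0
Accessibility: w0Rw0, w0Rw1, w1Rw0, w1Rw1
Branch closes: q and ¬q both at w0.
(One branch shown.) All branches close.

No, unsatisfiable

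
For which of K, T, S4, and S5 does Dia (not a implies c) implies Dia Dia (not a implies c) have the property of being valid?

T, S4, S5

K-tableau for the negation not (Dia (not a implies c) implies Dia Dia (not a implies c)):
1. not (Dia (not a implies c) implies Dia Dia (not a implies c)), w0
2. Dia (not a implies c), w0   [neg-implies-rule on 1]
3. not Dia Dia (not a implies c), w0   [neg-implies-rule on 1]
4. not a implies c, w1   [Dia-rule on 2: fresh world w1, w0Rw1]
5. not Dia (not a implies c), w1   [neg-Dia-rule on 3 via w0Rw1]
6. c, w1   [implies-rule on 4 (branches; this branch)]
Accessibility: w0Rw1
Complete open branch: countermodel on a K-frame, so not valid in K.
T-tableau for the negation not (Dia (not a implies c) implies Dia Dia (not a implies c)):
1. not (Dia (not a implies c) implies Dia Dia (not a implies c)), w0
2. Dia (not a implies c), w0   [neg-implies-rule on 1]
3. not Dia Dia (not a implies c), w0   [neg-implies-rule on 1]
4. not Dia (not a implies c), w0   [neg-Dia-rule on 3 via w0Rw0]
5. not (not a implies c), w0   [neg-Dia-rule on 4 via w0Rw0]
6. not a, w0   [neg-implies-rule on 5]
7. not c, w0   [neg-implies-rule on 5]
8. not a implies c, w1   [Dia-rule on 2: fresh world w1, w0Rw1]
9. not Dia (not a implies c), w1   [neg-Dia-rule on 3 via w0Rw1]
10. not (not a implies c), w1   [neg-Dia-rule on 4 via w0Rw1]
11. not a, w1   [neg-implies-rule on 10]
12. not c, w1   [neg-implies-rule on 10]
13. c, w1   [implies-rule on 8 (branches; this branch)]
Accessibility: w0Rw0, w0Rw1, w1Rw1
Branch closes: c and not c both at w1.
Every branch closes (one shown): valid in T, hence also in S4, S5 (every theorem of T is a theorem of S4 and S5).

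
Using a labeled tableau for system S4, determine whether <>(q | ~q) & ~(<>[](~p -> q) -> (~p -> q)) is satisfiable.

1. <>(q | ~q) & ~(<>[](~p -> q) -> (~p -> q)), w0
2. <>(q | ~q), w0
3. ~(<>[](~p -> q) -> (~p -> q)), w0
4. <>[](~p -> q), w0
5. ~(~p -> q), w0
6. ~p, w0
7. ~q, w0
8. q | ~q, w1
9. ~q, w1
10. [](~p -> q), w2
11. ~p -> q, w2
12. q, w2
Accessibility: w0Rw0, w0Rw1, w0Rw2, w1Rw1, w2Rw2

Yes, satisfiable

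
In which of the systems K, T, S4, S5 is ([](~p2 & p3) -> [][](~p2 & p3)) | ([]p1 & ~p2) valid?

S4, S5

T-tableau for the negation ~(([](~p2 & p3) -> [][](~p2 & p3)) | ([]p1 & ~p2)):
1. ~(([](~p2 & p3) -> [][](~p2 & p3)) | ([]p1 & ~p2)), w0
2. ~([](~p2 & p3) -> [][](~p2 & p3)), w0
3. ~([]p1 & ~p2), w0
4. [](~p2 & p3), w0
5. ~[][](~p2 & p3), w0
6. ~p2 & p3, w0
7. ~p2, w0
8. p3, w0
9. ~[]p1, w0
10. ~[](~p2 & p3), w1
11. ~p2 & p3, w1
12. ~p2, w1
13. p3, w1
14. ~p1, w2
15. ~p2 & p3, w2
16. ~p2, w2
17. p3, w2
18. ~(~p2 & p3), w3
19. ~p3, w3
Accessibility: w0Rw0, w0Rw1, w0Rw2, w1Rw1, w1Rw3, w2Rw2, w3Rw3
Complete open branch: countermodel on a T-frame, so not valid in T, nor in K (the same frame is also a K-frame).
S4-tableau for the negation ~(([](~p2 & p3) -> [][](~p2 & p3)) | ([]p1 & ~p2)):
1. ~(([](~p2 & p3) -> [][](~p2 & p3)) | ([]p1 & ~p2)), w0
2. ~([](~p2 & p3) -> [][](~p2 & p3)), w0
3. ~([]p1 & ~p2), w0
4. [](~p2 & p3), w0
5. ~[][](~p2 & p3), w0
6. ~p2 & p3, w0
7. ~p2, w0
8. p3, w0
9. ~[]p1, w0
10. ~[](~p2 & p3), w1
11. ~p2 & p3, w1
12. ~p2, w1
13. p3, w1
14. ~p1, w2
15. ~p2 & p3, w2
16. ~p2, w2
17. p3, w2
18. ~(~p2 & p3), w3
19. ~p2 & p3, w3
20. ~p2, w3
21. p3, w3
22. ~p3, w3
Accessibility: w0Rw0, w0Rw1, w0Rw2, w0Rw3, w1Rw1, w1Rw3, w2Rw2, w3Rw3
Branch closes: p3 and ~p3 both at w3.
Every branch closes (one shown): valid in S4, hence also in S5 (every theorem of S4 is a theorem of S5).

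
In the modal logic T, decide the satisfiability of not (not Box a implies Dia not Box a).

1. not (not Box a implies Dia not Box a), 0
2. not Box a, 0   [neg-implies-rule on 1]
3. not Dia not Box a, 0   [neg-implies-rule on 1]
4. Box a, 0   [neg-Dia-rule on 3 via 0R0]
5. a, 0   [Box-rule on 4 via 0R0]
6. not a, 1   [neg-Box-rule on 2: fresh world 1, 0R1]
7. Box a, 1   [neg-Dia-rule on 3 via 0R1]
8. a, 1   [Box-rule on 4 via 0R1]
Accessibility: 0R0, 0R1, 1R1
Branch closes: a and not a both at 1.
(One branch shown.) All branches close.

Unsatisfiable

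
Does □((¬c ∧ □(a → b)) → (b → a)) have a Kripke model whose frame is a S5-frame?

Satisfiable

1. □((¬c ∧ □(a → b)) → (b → a)), u
2. (¬c ∧ □(a → b)) → (b → a), u
3. b → a, u
4. a, u
Accessibility: uRu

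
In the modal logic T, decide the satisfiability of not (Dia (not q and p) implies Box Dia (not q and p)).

Satisfiable

1. not (Dia (not q and p) implies Box Dia (not q and p)), 0
2. Dia (not q and p), 0   [neg-implies-rule on 1]
3. not Box Dia (not q and p), 0   [neg-implies-rule on 1]
4. not q and p, 1   [Dia-rule on 2: fresh world 1, 0R1]
5. not q, 1   [and-rule on 4]
6. p, 1   [and-rule on 4]
7. not Dia (not q and p), 2   [neg-Box-rule on 3: fresh world 2, 0R2]
8. not (not q and p), 2   [neg-Dia-rule on 7 via 2R2]
9. not p, 2   [neg-and-rule on 8 (branches; this branch)]
Accessibility: 0R0, 0R1, 0R2, 1R1, 2R2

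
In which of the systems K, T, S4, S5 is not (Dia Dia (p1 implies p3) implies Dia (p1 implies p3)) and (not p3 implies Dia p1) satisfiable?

S4-tableau for the formula:
1. not (Dia Dia (p1 implies p3) implies Dia (p1 implies p3)) and (not p3 implies Dia p1), w0
2. not (Dia Dia (p1 implies p3) implies Dia (p1 implies p3)), w0
3. not p3 implies Dia p1, w0
4. Dia Dia (p1 implies p3), w0
5. not Dia (p1 implies p3), w0
6. not (p1 implies p3), w0
7. p1, w0
8. not p3, w0
9. Dia p1, w0
10. Dia (p1 implies p3), w1
11. not (p1 implies p3), w1
12. p1, w1
13. not p3, w1
14. p1, w2
15. not (p1 implies p3), w2
16. not p3, w2
17. p1 implies p3, w3
18. not (p1 implies p3), w3
19. p1, w3
20. not p3, w3
21. p3, w3
Accessibility: w0Rw0, w0Rw1, w0Rw2, w0Rw3, w1Rw1, w1Rw3, w2Rw2, w3Rw3
Branch closes: p3 and not p3 both at w3.
Every branch closes (one shown): unsatisfiable in S4, hence also in S5 (every S5-frame is an S4-frame).
T-tableau for the formula:
1. not (Dia Dia (p1 implies p3) implies Dia (p1 implies p3)) and (not p3 implies Dia p1), w0
2. not (Dia Dia (p1 implies p3) implies Dia (p1 implies p3)), w0
3. not p3 implies Dia p1, w0
4. Dia Dia (p1 implies p3), w0
5. not Dia (p1 implies p3), w0
6. not (p1 implies p3), w0
7. p1, w0
8. not p3, w0
9. Dia p1, w0
10. Dia (p1 implies p3), w1
11. not (p1 implies p3), w1
12. p1, w1
13. not p3, w1
14. p1, w2
15. not (p1 implies p3), w2
16. not p3, w2
17. p1 implies p3, w3
18. p3, w3
Accessibility: w0Rw0, w0Rw1, w0Rw2, w1Rw1, w1Rw3, w2Rw2, w3Rw3
Complete open branch: satisfiable in T, hence also in K (this T-model is also a K-model).

K, T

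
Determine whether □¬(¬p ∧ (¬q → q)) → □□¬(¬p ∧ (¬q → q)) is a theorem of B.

Tableau for the negation ¬(□¬(¬p ∧ (¬q → q)) → □□¬(¬p ∧ (¬q → q))):
1. ¬(□¬(¬p ∧ (¬q → q)) → □□¬(¬p ∧ (¬q → q))), w0
2. □¬(¬p ∧ (¬q → q)), w0   [¬→-rule on 1]
3. ¬□□¬(¬p ∧ (¬q → q)), w0   [¬→-rule on 1]
4. ¬(¬p ∧ (¬q → q)), w0   [□-rule on 2 via w0Rw0]
5. ¬(¬q → q), w0   [¬∧-rule on 4 (branches; this branch)]
6. ¬q, w0   [¬→-rule on 5]
7. ¬□¬(¬p ∧ (¬q → q)), w1   [¬□-rule on 3: fresh world w1, w0Rw1]
8. ¬(¬p ∧ (¬q → q)), w1   [□-rule on 2 via w0Rw1]
9. ¬(¬q → q), w1   [¬∧-rule on 8 (branches; this branch)]
10. ¬q, w1   [¬→-rule on 9]
11. ¬p ∧ (¬q → q), w2   [¬□-rule on 7: fresh world w2, w1Rw2]
12. ¬p, w2   [∧-rule on 11]
13. ¬q → q, w2   [∧-rule on 11]
14. q, w2   [→-rule on 13 (branches; this branch)]
Accessibility: w0Rw0, w0Rw1, w1Rw0, w1Rw1, w1Rw2, w2Rw1, w2Rw2
The negation has an open branch (countermodel exists).

Not valid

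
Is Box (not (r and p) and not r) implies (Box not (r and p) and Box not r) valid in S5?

Yes, valid

Tableau for the negation not (Box (not (r and p) and not r) implies (Box not (r and p) and Box not r)):
1. not (Box (not (r and p) and not r) implies (Box not (r and p) and Box not r)), u
2. Box (not (r and p) and not r), u
3. not (Box not (r and p) and Box not r), u
4. not (r and p) and not r, u
5. not (r and p), u
6. not r, u
7. not Box not (r and p), u
8. not p, u
9. r and p, v
10. r, v
11. p, v
12. not (r and p) and not r, v
13. not (r and p), v
14. not r, v
Accessibility: uRu, uRv, vRu, vRv
Branch closes: r and not r both at v.
Every branch of the negation's tableau closes; the branch above is one of them.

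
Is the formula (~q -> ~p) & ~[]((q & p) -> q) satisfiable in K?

1. (~q -> ~p) & ~[]((q & p) -> q), w0
2. ~q -> ~p, w0   [&-rule on 1]
3. ~[]((q & p) -> q), w0   [&-rule on 1]
4. ~p, w0   [->-rule on 2 (branches; this branch)]
5. ~((q & p) -> q), w1   [~[]-rule on 3: fresh world w1, w0Rw1]
6. q & p, w1   [~->-rule on 5]
7. ~q, w1   [~->-rule on 5]
8. q, w1   [&-rule on 6]
9. p, w1   [&-rule on 6]
Accessibility: w0Rw1
Branch closes: q and ~q both at w1.
Every branch closes; the branch above is one of them.

No, unsatisfiable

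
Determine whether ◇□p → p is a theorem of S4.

Tableau for the negation ¬(◇□p → p):
1. ¬(◇□p → p), u
2. ◇□p, u   [¬→-rule on 1]
3. ¬p, u   [¬→-rule on 1]
4. □p, v   [◇-rule on 2: fresh world v, uRv]
5. p, v   [□-rule on 4 via vRv]
Accessibility: uRu, uRv, vRv
The negation has an open branch (countermodel exists).

Invalid (countermodel exists)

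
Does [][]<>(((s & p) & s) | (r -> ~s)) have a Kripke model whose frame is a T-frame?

Satisfiable

1. [][]<>(((s & p) & s) | (r -> ~s)), u
2. []<>(((s & p) & s) | (r -> ~s)), u   [[]-rule on 1 via uRu]
3. <>(((s & p) & s) | (r -> ~s)), u   [[]-rule on 2 via uRu]
4. ((s & p) & s) | (r -> ~s), v   [<>-rule on 3: fresh world v, uRv]
5. []<>(((s & p) & s) | (r -> ~s)), v   [[]-rule on 1 via uRv]
6. <>(((s & p) & s) | (r -> ~s)), v   [[]-rule on 2 via uRv]
7. r -> ~s, v   [|-rule on 4 (branches; this branch)]
8. ~s, v   [->-rule on 7 (branches; this branch)]
9. ((s & p) & s) | (r -> ~s), w   [<>-rule on 6: fresh world w, vRw]
10. <>(((s & p) & s) | (r -> ~s)), w   [[]-rule on 5 via vRw]
11. r -> ~s, w   [|-rule on 9 (branches; this branch)]
12. ~s, w   [->-rule on 11 (branches; this branch)]
13. ((s & p) & s) | (r -> ~s), x   [<>-rule on 10: fresh world x, wRx]
14. r -> ~s, x   [|-rule on 13 (branches; this branch)]
15. ~s, x   [->-rule on 14 (branches; this branch)]
Accessibility: uRu, uRv, vRv, vRw, wRw, wRx, xRx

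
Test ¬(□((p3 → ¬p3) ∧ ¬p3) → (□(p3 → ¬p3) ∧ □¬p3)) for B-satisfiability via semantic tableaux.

1. ¬(□((p3 → ¬p3) ∧ ¬p3) → (□(p3 → ¬p3) ∧ □¬p3)), w0
2. □((p3 → ¬p3) ∧ ¬p3), w0
3. ¬(□(p3 → ¬p3) ∧ □¬p3), w0
4. (p3 → ¬p3) ∧ ¬p3, w0
5. p3 → ¬p3, w0
6. ¬p3, w0
7. ¬□(p3 → ¬p3), w0
8. ¬(p3 → ¬p3), w1
9. p3, w1
10. (p3 → ¬p3) ∧ ¬p3, w1
11. p3 → ¬p3, w1
12. ¬p3, w1
Accessibility: w0Rw0, w0Rw1, w1Rw0, w1Rw1
Branch closes: p3 and ¬p3 both at w1.
Every branch closes; the branch above is one of them.

Unsatisfiable (every branch closes)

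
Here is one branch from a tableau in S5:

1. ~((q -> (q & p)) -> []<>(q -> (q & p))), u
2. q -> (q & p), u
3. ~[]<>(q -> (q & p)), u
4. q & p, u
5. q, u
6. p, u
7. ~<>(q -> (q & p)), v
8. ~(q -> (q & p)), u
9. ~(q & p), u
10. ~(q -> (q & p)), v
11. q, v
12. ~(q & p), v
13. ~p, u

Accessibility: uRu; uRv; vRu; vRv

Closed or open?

Both p and ~p appear at u.

Yes, closed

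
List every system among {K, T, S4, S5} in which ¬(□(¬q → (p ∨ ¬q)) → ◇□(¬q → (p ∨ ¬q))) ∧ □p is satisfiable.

K

T-tableau for the formula:
1. ¬(□(¬q → (p ∨ ¬q)) → ◇□(¬q → (p ∨ ¬q))) ∧ □p, 0
2. ¬(□(¬q → (p ∨ ¬q)) → ◇□(¬q → (p ∨ ¬q))), 0
3. □p, 0
4. □(¬q → (p ∨ ¬q)), 0
5. ¬◇□(¬q → (p ∨ ¬q)), 0
6. p, 0
7. ¬q → (p ∨ ¬q), 0
8. ¬□(¬q → (p ∨ ¬q)), 0
9. p ∨ ¬q, 0
10. ¬q, 0
11. ¬(¬q → (p ∨ ¬q)), 1
12. ¬q, 1
13. ¬(p ∨ ¬q), 1
14. ¬p, 1
15. q, 1
Accessibility: 0R0, 0R1, 1R1
Branch closes: q and ¬q both at 1.
Every branch closes (one shown): unsatisfiable in T, hence also in S4, S5 (every S4/S5-frame is a T-frame).
K-tableau for the formula:
1. ¬(□(¬q → (p ∨ ¬q)) → ◇□(¬q → (p ∨ ¬q))) ∧ □p, 0
2. ¬(□(¬q → (p ∨ ¬q)) → ◇□(¬q → (p ∨ ¬q))), 0
3. □p, 0
4. □(¬q → (p ∨ ¬q)), 0
5. ¬◇□(¬q → (p ∨ ¬q)), 0
Complete open branch: satisfiable in K.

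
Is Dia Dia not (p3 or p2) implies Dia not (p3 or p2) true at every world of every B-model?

Not valid

Tableau for the negation not (Dia Dia not (p3 or p2) implies Dia not (p3 or p2)):
1. not (Dia Dia not (p3 or p2) implies Dia not (p3 or p2)), u
2. Dia Dia not (p3 or p2), u
3. not Dia not (p3 or p2), u
4. p3 or p2, u
5. p2, u
6. Dia not (p3 or p2), v
7. p3 or p2, v
8. p2, v
9. not (p3 or p2), w
10. not p3, w
11. not p2, w
Accessibility: uRu, uRv, vRu, vRv, vRw, wRv, wRw
The negation has an open branch (countermodel exists).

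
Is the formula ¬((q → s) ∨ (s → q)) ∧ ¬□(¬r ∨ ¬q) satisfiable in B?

1. ¬((q → s) ∨ (s → q)) ∧ ¬□(¬r ∨ ¬q), 0
2. ¬((q → s) ∨ (s → q)), 0
3. ¬□(¬r ∨ ¬q), 0
4. ¬(q → s), 0
5. ¬(s → q), 0
6. q, 0
7. ¬s, 0
8. s, 0
9. ¬q, 0
Accessibility: 0R0
Branch closes: s and ¬s both at 0.
(One branch shown.) All branches close.

No, unsatisfiable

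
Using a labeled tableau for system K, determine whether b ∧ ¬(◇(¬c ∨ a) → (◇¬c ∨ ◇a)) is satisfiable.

1. b ∧ ¬(◇(¬c ∨ a) → (◇¬c ∨ ◇a)), w0
2. b, w0
3. ¬(◇(¬c ∨ a) → (◇¬c ∨ ◇a)), w0
4. ◇(¬c ∨ a), w0
5. ¬(◇¬c ∨ ◇a), w0
6. ¬◇¬c, w0
7. ¬◇a, w0
8. ¬c ∨ a, w1
9. c, w1
10. ¬a, w1
11. a, w1
Accessibility: w0Rw1
Branch closes: a and ¬a both at w1.
All branches of the tableau close; one closing branch shown above.

Unsatisfiable (every branch closes)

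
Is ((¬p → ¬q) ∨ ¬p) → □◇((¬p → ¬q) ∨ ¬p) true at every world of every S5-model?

Yes, valid

Tableau for the negation ¬(((¬p → ¬q) ∨ ¬p) → □◇((¬p → ¬q) ∨ ¬p)):
1. ¬(((¬p → ¬q) ∨ ¬p) → □◇((¬p → ¬q) ∨ ¬p)), 0
2. (¬p → ¬q) ∨ ¬p, 0
3. ¬□◇((¬p → ¬q) ∨ ¬p), 0
4. ¬p → ¬q, 0
5. ¬q, 0
6. ¬◇((¬p → ¬q) ∨ ¬p), 1
7. ¬((¬p → ¬q) ∨ ¬p), 0
8. ¬(¬p → ¬q), 0
9. p, 0
10. ¬p, 0
11. q, 0
Accessibility: 0R0, 0R1, 1R0, 1R1
Branch closes: p and ¬p both at 0.
All branches of the negation close; one closing branch shown above.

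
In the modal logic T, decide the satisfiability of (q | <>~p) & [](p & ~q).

Unsatisfiable (every branch closes)

1. (q | <>~p) & [](p & ~q), u
2. q | <>~p, u   [&-rule on 1]
3. [](p & ~q), u   [&-rule on 1]
4. p & ~q, u   [[]-rule on 3 via uRu]
5. p, u   [&-rule on 4]
6. ~q, u   [&-rule on 4]
7. <>~p, u   [|-rule on 2 (branches; this branch)]
8. ~p, v   [<>-rule on 7: fresh world v, uRv]
9. p & ~q, v   [[]-rule on 3 via uRv]
10. p, v   [&-rule on 9]
11. ~q, v   [&-rule on 9]
Accessibility: uRu, uRv, vRv
Branch closes: p and ~p both at v.
Every branch closes; the branch above is one of them.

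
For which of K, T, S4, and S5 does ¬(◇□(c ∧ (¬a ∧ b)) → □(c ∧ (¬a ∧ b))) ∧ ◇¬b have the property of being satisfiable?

K, T, S4

S5-tableau for the formula:
1. ¬(◇□(c ∧ (¬a ∧ b)) → □(c ∧ (¬a ∧ b))) ∧ ◇¬b, u
2. ¬(◇□(c ∧ (¬a ∧ b)) → □(c ∧ (¬a ∧ b))), u   [∧-rule on 1]
3. ◇¬b, u   [∧-rule on 1]
4. ◇□(c ∧ (¬a ∧ b)), u   [¬→-rule on 2]
5. ¬□(c ∧ (¬a ∧ b)), u   [¬→-rule on 2]
6. ¬b, v   [◇-rule on 3: fresh world v, uRv]
7. □(c ∧ (¬a ∧ b)), w   [◇-rule on 4: fresh world w, uRw]
8. c ∧ (¬a ∧ b), u   [□-rule on 7 via wRu]
9. c, u   [∧-rule on 8]
10. ¬a ∧ b, u   [∧-rule on 8]
11. ¬a, u   [∧-rule on 10]
12. b, u   [∧-rule on 10]
13. c ∧ (¬a ∧ b), v   [□-rule on 7 via wRv]
14. c, v   [∧-rule on 13]
15. ¬a ∧ b, v   [∧-rule on 13]
16. ¬a, v   [∧-rule on 15]
17. b, v   [∧-rule on 15]
Accessibility: uRu, uRv, uRw, vRu, vRv, vRw, wRu, wRv, wRw
Branch closes: b and ¬b both at v.
Every branch closes (one shown): unsatisfiable in S5.
S4-tableau for the formula:
1. ¬(◇□(c ∧ (¬a ∧ b)) → □(c ∧ (¬a ∧ b))) ∧ ◇¬b, u
2. ¬(◇□(c ∧ (¬a ∧ b)) → □(c ∧ (¬a ∧ b))), u   [∧-rule on 1]
3. ◇¬b, u   [∧-rule on 1]
4. ◇□(c ∧ (¬a ∧ b)), u   [¬→-rule on 2]
5. ¬□(c ∧ (¬a ∧ b)), u   [¬→-rule on 2]
6. ¬b, v   [◇-rule on 3: fresh world v, uRv]
7. □(c ∧ (¬a ∧ b)), w   [◇-rule on 4: fresh world w, uRw]
8. c ∧ (¬a ∧ b), w   [□-rule on 7 via wRw]
9. c, w   [∧-rule on 8]
10. ¬a ∧ b, w   [∧-rule on 8]
11. ¬a, w   [∧-rule on 10]
12. b, w   [∧-rule on 10]
13. ¬(c ∧ (¬a ∧ b)), x   [¬□-rule on 5: fresh world x, uRx]
14. ¬(¬a ∧ b), x   [¬∧-rule on 13 (branches; this branch)]
15. ¬b, x   [¬∧-rule on 14 (branches; this branch)]
Accessibility: uRu, uRv, uRw, uRx, vRv, wRw, xRx
Complete open branch: satisfiable in S4, hence also in K, T (this S4-model is also a K-model and a T-model).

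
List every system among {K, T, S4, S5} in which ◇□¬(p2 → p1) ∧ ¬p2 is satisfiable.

K, T, S4

S5-tableau for the formula:
1. ◇□¬(p2 → p1) ∧ ¬p2, u
2. ◇□¬(p2 → p1), u
3. ¬p2, u
4. □¬(p2 → p1), v
5. ¬(p2 → p1), u
6. p2, u
7. ¬p1, u
Accessibility: uRu, uRv, vRu, vRv
Branch closes: p2 and ¬p2 both at u.
Every branch closes (one shown): unsatisfiable in S5.
S4-tableau for the formula:
1. ◇□¬(p2 → p1) ∧ ¬p2, u
2. ◇□¬(p2 → p1), u
3. ¬p2, u
4. □¬(p2 → p1), v
5. ¬(p2 → p1), v
6. p2, v
7. ¬p1, v
Accessibility: uRu, uRv, vRv
Complete open branch: satisfiable in S4, hence also in K, T (this S4-model is also a K-model and a T-model).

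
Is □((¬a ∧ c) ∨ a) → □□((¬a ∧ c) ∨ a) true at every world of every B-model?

No, not valid

Tableau for the negation ¬(□((¬a ∧ c) ∨ a) → □□((¬a ∧ c) ∨ a)):
1. ¬(□((¬a ∧ c) ∨ a) → □□((¬a ∧ c) ∨ a)), u
2. □((¬a ∧ c) ∨ a), u
3. ¬□□((¬a ∧ c) ∨ a), u
4. (¬a ∧ c) ∨ a, u
5. a, u
6. ¬□((¬a ∧ c) ∨ a), v
7. (¬a ∧ c) ∨ a, v
8. a, v
9. ¬((¬a ∧ c) ∨ a), w
10. ¬(¬a ∧ c), w
11. ¬a, w
12. ¬c, w
Accessibility: uRu, uRv, vRu, vRv, vRw, wRv, wRw
The negation has an open branch (countermodel exists).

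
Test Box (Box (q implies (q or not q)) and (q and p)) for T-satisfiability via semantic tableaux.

1. Box (Box (q implies (q or not q)) and (q and p)), u
2. Box (q implies (q or not q)) and (q and p), u   [Box-rule on 1 via uRu]
3. Box (q implies (q or not q)), u   [and-rule on 2]
4. q and p, u   [and-rule on 2]
5. q, u   [and-rule on 4]
6. p, u   [and-rule on 4]
7. q implies (q or not q), u   [Box-rule on 3 via uRu]
8. q or not q, u   [implies-rule on 7 (branches; this branch)]
Accessibility: uRu

Satisfiable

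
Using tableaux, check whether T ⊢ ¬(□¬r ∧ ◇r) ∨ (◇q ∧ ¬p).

Tableau for the negation ¬(¬(□¬r ∧ ◇r) ∨ (◇q ∧ ¬p)):
1. ¬(¬(□¬r ∧ ◇r) ∨ (◇q ∧ ¬p)), w0
2. □¬r ∧ ◇r, w0
3. ¬(◇q ∧ ¬p), w0
4. □¬r, w0
5. ◇r, w0
6. ¬r, w0
7. ¬◇q, w0
8. ¬q, w0
9. r, w1
10. ¬r, w1
Accessibility: w0Rw0, w0Rw1, w1Rw1
Branch closes: r and ¬r both at w1.
All branches of the negation close; one closing branch shown above.

Valid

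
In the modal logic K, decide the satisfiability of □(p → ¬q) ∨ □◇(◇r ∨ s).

1. □(p → ¬q) ∨ □◇(◇r ∨ s), w0
2. □◇(◇r ∨ s), w0

Satisfiable (open branch found)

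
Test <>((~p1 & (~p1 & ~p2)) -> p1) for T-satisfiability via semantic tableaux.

1. <>((~p1 & (~p1 & ~p2)) -> p1), 0
2. (~p1 & (~p1 & ~p2)) -> p1, 1
3. p1, 1
Accessibility: 0R0, 0R1, 1R1

Satisfiable (open branch found)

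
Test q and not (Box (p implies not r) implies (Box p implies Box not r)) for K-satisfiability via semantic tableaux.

1. q and not (Box (p implies not r) implies (Box p implies Box not r)), u
2. q, u
3. not (Box (p implies not r) implies (Box p implies Box not r)), u
4. Box (p implies not r), u
5. not (Box p implies Box not r), u
6. Box p, u
7. not Box not r, u
8. r, v
9. p implies not r, v
10. p, v
11. not r, v
Accessibility: uRv
Branch closes: r and not r both at v.
All branches of the tableau close; one closing branch shown above.

Unsatisfiable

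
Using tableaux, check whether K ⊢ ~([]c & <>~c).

Tableau for the negation []c & <>~c:
1. []c & <>~c, u
2. []c, u   [&-rule on 1]
3. <>~c, u   [&-rule on 1]
4. ~c, v   [<>-rule on 3: fresh world v, uRv]
5. c, v   [[]-rule on 2 via uRv]
Accessibility: uRv
Branch closes: c and ~c both at v.
All branches of the negation close; one closing branch shown above.

Yes, valid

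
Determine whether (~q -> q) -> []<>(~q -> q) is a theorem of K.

Tableau for the negation ~((~q -> q) -> []<>(~q -> q)):
1. ~((~q -> q) -> []<>(~q -> q)), w0
2. ~q -> q, w0
3. ~[]<>(~q -> q), w0
4. q, w0
5. ~<>(~q -> q), w1
Accessibility: w0Rw1
The negation has an open branch (countermodel exists).

Invalid (countermodel exists)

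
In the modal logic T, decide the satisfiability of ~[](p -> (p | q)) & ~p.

Unsatisfiable (every branch closes)

1. ~[](p -> (p | q)) & ~p, u
2. ~[](p -> (p | q)), u   [&-rule on 1]
3. ~p, u   [&-rule on 1]
4. ~(p -> (p | q)), v   [~[]-rule on 2: fresh world v, uRv]
5. p, v   [~->-rule on 4]
6. ~(p | q), v   [~->-rule on 4]
7. ~p, v   [~|-rule on 6]
8. ~q, v   [~|-rule on 6]
Accessibility: uRu, uRv, vRv
Branch closes: p and ~p both at v.
Every branch closes; the branch above is one of them.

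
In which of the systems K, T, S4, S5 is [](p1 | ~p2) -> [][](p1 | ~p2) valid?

T-tableau for the negation ~([](p1 | ~p2) -> [][](p1 | ~p2)):
1. ~([](p1 | ~p2) -> [][](p1 | ~p2)), 0
2. [](p1 | ~p2), 0
3. ~[][](p1 | ~p2), 0
4. p1 | ~p2, 0
5. ~p2, 0
6. ~[](p1 | ~p2), 1
7. p1 | ~p2, 1
8. ~p2, 1
9. ~(p1 | ~p2), 2
10. ~p1, 2
11. p2, 2
Accessibility: 0R0, 0R1, 1R1, 1R2, 2R2
Complete open branch: countermodel on a T-frame, so not valid in T, nor in K (the same frame is also a K-frame).
S4-tableau for the negation ~([](p1 | ~p2) -> [][](p1 | ~p2)):
1. ~([](p1 | ~p2) -> [][](p1 | ~p2)), 0
2. [](p1 | ~p2), 0
3. ~[][](p1 | ~p2), 0
4. p1 | ~p2, 0
5. ~p2, 0
6. ~[](p1 | ~p2), 1
7. p1 | ~p2, 1
8. ~p2, 1
9. ~(p1 | ~p2), 2
10. ~p1, 2
11. p2, 2
12. p1 | ~p2, 2
13. ~p2, 2
Accessibility: 0R0, 0R1, 0R2, 1R1, 1R2, 2R2
Branch closes: p2 and ~p2 both at 2.
Every branch closes (one shown): valid in S4, hence also in S5 (every theorem of S4 is a theorem of S5).

S4, S5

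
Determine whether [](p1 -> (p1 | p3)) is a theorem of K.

Valid

Tableau for the negation ~[](p1 -> (p1 | p3)):
1. ~[](p1 -> (p1 | p3)), u
2. ~(p1 -> (p1 | p3)), v   [~[]-rule on 1: fresh world v, uRv]
3. p1, v   [~->-rule on 2]
4. ~(p1 | p3), v   [~->-rule on 2]
5. ~p1, v   [~|-rule on 4]
6. ~p3, v   [~|-rule on 4]
Accessibility: uRv
Branch closes: p1 and ~p1 both at v.
All branches of the negation close; one closing branch shown above.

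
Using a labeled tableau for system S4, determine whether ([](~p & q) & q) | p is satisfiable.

1. ([](~p & q) & q) | p, u
2. p, u
Accessibility: uRu

Satisfiable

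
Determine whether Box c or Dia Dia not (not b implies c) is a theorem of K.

Tableau for the negation not (Box c or Dia Dia not (not b implies c)):
1. not (Box c or Dia Dia not (not b implies c)), u
2. not Box c, u
3. not Dia Dia not (not b implies c), u
4. not c, v
5. not Dia not (not b implies c), v
Accessibility: uRv
The negation has an open branch (countermodel exists).

Not valid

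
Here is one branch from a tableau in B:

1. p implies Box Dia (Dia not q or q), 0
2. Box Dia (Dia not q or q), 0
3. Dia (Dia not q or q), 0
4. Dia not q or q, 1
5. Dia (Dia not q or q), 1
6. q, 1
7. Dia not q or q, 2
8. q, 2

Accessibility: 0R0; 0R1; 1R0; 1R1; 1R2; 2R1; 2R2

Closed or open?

Open

No world carries both an atom and its negation.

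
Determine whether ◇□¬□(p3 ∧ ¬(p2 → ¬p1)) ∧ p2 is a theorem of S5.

Not valid

Tableau for the negation ¬(◇□¬□(p3 ∧ ¬(p2 → ¬p1)) ∧ p2):
1. ¬(◇□¬□(p3 ∧ ¬(p2 → ¬p1)) ∧ p2), 0
2. ¬p2, 0
Accessibility: 0R0
The negation has an open branch (countermodel exists).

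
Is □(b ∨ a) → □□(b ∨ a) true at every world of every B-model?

Tableau for the negation ¬(□(b ∨ a) → □□(b ∨ a)):
1. ¬(□(b ∨ a) → □□(b ∨ a)), u
2. □(b ∨ a), u   [¬→-rule on 1]
3. ¬□□(b ∨ a), u   [¬→-rule on 1]
4. b ∨ a, u   [□-rule on 2 via uRu]
5. a, u   [∨-rule on 4 (branches; this branch)]
6. ¬□(b ∨ a), v   [¬□-rule on 3: fresh world v, uRv]
7. b ∨ a, v   [□-rule on 2 via uRv]
8. a, v   [∨-rule on 7 (branches; this branch)]
9. ¬(b ∨ a), w   [¬□-rule on 6: fresh world w, vRw]
10. ¬b, w   [¬∨-rule on 9]
11. ¬a, w   [¬∨-rule on 9]
Accessibility: uRu, uRv, vRu, vRv, vRw, wRv, wRw
The negation has an open branch (countermodel exists).

Not valid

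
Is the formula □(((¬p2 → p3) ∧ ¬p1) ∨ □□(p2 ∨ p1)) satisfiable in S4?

1. □(((¬p2 → p3) ∧ ¬p1) ∨ □□(p2 ∨ p1)), u
2. ((¬p2 → p3) ∧ ¬p1) ∨ □□(p2 ∨ p1), u
3. □□(p2 ∨ p1), u
4. □(p2 ∨ p1), u
5. p2 ∨ p1, u
6. p1, u
Accessibility: uRu

Satisfiable (open branch found)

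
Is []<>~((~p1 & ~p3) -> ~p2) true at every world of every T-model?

Tableau for the negation ~[]<>~((~p1 & ~p3) -> ~p2):
1. ~[]<>~((~p1 & ~p3) -> ~p2), 0
2. ~<>~((~p1 & ~p3) -> ~p2), 1
3. (~p1 & ~p3) -> ~p2, 1
4. ~p2, 1
Accessibility: 0R0, 0R1, 1R1
The negation has an open branch (countermodel exists).

Not valid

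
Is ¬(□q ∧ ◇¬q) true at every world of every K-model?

Valid in K

Tableau for the negation □q ∧ ◇¬q:
1. □q ∧ ◇¬q, u
2. □q, u
3. ◇¬q, u
4. ¬q, v
5. q, v
Accessibility: uRv
Branch closes: q and ¬q both at v.
All branches of the negation close; one closing branch shown above.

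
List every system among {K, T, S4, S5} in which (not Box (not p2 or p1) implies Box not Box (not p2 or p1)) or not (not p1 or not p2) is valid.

S4-tableau for the negation not ((not Box (not p2 or p1) implies Box not Box (not p2 or p1)) or not (not p1 or not p2)):
1. not ((not Box (not p2 or p1) implies Box not Box (not p2 or p1)) or not (not p1 or not p2)), w0
2. not (not Box (not p2 or p1) implies Box not Box (not p2 or p1)), w0
3. not p1 or not p2, w0
4. not Box (not p2 or p1), w0
5. not Box not Box (not p2 or p1), w0
6. not p2, w0
7. not (not p2 or p1), w1
8. p2, w1
9. not p1, w1
10. Box (not p2 or p1), w2
11. not p2 or p1, w2
12. p1, w2
Accessibility: w0Rw0, w0Rw1, w0Rw2, w1Rw1, w2Rw2
Complete open branch: countermodel on an S4-frame, so not valid in S4, nor in K, T (the same frame is also a K-frame and a T-frame).
S5-tableau for the negation not ((not Box (not p2 or p1) implies Box not Box (not p2 or p1)) or not (not p1 or not p2)):
1. not ((not Box (not p2 or p1) implies Box not Box (not p2 or p1)) or not (not p1 or not p2)), w0
2. not (not Box (not p2 or p1) implies Box not Box (not p2 or p1)), w0
3. not p1 or not p2, w0
4. not Box (not p2 or p1), w0
5. not Box not Box (not p2 or p1), w0
6. not p2, w0
7. not (not p2 or p1), w1
8. p2, w1
9. not p1, w1
10. Box (not p2 or p1), w2
11. not p2 or p1, w0
12. not p2 or p1, w1
13. not p2 or p1, w2
14. p1, w0
15. p1, w1
Accessibility: w0Rw0, w0Rw1, w0Rw2, w1Rw0, w1Rw1, w1Rw2, w2Rw0, w2Rw1, w2Rw2
Branch closes: p1 and not p1 both at w1.
Every branch closes (one shown): valid in S5.

S5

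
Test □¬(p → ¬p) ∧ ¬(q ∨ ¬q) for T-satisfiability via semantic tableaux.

1. □¬(p → ¬p) ∧ ¬(q ∨ ¬q), w0
2. □¬(p → ¬p), w0
3. ¬(q ∨ ¬q), w0
4. ¬q, w0
5. q, w0
Accessibility: w0Rw0
Branch closes: q and ¬q both at w0.
All branches of the tableau close; one closing branch shown above.

Unsatisfiable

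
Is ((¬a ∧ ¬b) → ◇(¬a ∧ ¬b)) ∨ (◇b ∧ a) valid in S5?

Tableau for the negation ¬(((¬a ∧ ¬b) → ◇(¬a ∧ ¬b)) ∨ (◇b ∧ a)):
1. ¬(((¬a ∧ ¬b) → ◇(¬a ∧ ¬b)) ∨ (◇b ∧ a)), u
2. ¬((¬a ∧ ¬b) → ◇(¬a ∧ ¬b)), u   [¬∨-rule on 1]
3. ¬(◇b ∧ a), u   [¬∨-rule on 1]
4. ¬a ∧ ¬b, u   [¬→-rule on 2]
5. ¬◇(¬a ∧ ¬b), u   [¬→-rule on 2]
6. ¬a, u   [∧-rule on 4]
7. ¬b, u   [∧-rule on 4]
8. ¬(¬a ∧ ¬b), u   [¬◇-rule on 5 via uRu]
9. b, u   [¬∧-rule on 8 (branches; this branch)]
Accessibility: uRu
Branch closes: b and ¬b both at u.
All branches of the negation close; one closing branch shown above.

Valid in S5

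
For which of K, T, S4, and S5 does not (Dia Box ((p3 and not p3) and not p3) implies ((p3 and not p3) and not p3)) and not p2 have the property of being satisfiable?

K

T-tableau for the formula:
1. not (Dia Box ((p3 and not p3) and not p3) implies ((p3 and not p3) and not p3)) and not p2, u
2. not (Dia Box ((p3 and not p3) and not p3) implies ((p3 and not p3) and not p3)), u
3. not p2, u
4. Dia Box ((p3 and not p3) and not p3), u
5. not ((p3 and not p3) and not p3), u
6. not (p3 and not p3), u
7. p3, u
8. Box ((p3 and not p3) and not p3), v
9. (p3 and not p3) and not p3, v
10. p3 and not p3, v
11. not p3, v
12. p3, v
Accessibility: uRu, uRv, vRv
Branch closes: p3 and not p3 both at v.
Every branch closes (one shown): unsatisfiable in T, hence also in S4, S5 (every S4/S5-frame is a T-frame).
K-tableau for the formula:
1. not (Dia Box ((p3 and not p3) and not p3) implies ((p3 and not p3) and not p3)) and not p2, u
2. not (Dia Box ((p3 and not p3) and not p3) implies ((p3 and not p3) and not p3)), u
3. not p2, u
4. Dia Box ((p3 and not p3) and not p3), u
5. not ((p3 and not p3) and not p3), u
6. p3, u
7. Box ((p3 and not p3) and not p3), v
Accessibility: uRv
Complete open branch: satisfiable in K.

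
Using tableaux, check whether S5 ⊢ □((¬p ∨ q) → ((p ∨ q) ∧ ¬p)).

Tableau for the negation ¬□((¬p ∨ q) → ((p ∨ q) ∧ ¬p)):
1. ¬□((¬p ∨ q) → ((p ∨ q) ∧ ¬p)), 0
2. ¬((¬p ∨ q) → ((p ∨ q) ∧ ¬p)), 1
3. ¬p ∨ q, 1
4. ¬((p ∨ q) ∧ ¬p), 1
5. q, 1
6. p, 1
Accessibility: 0R0, 0R1, 1R0, 1R1
The negation has an open branch (countermodel exists).

Not valid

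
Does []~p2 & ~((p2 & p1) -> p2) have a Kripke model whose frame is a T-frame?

Unsatisfiable

1. []~p2 & ~((p2 & p1) -> p2), w0
2. []~p2, w0
3. ~((p2 & p1) -> p2), w0
4. p2 & p1, w0
5. ~p2, w0
6. p2, w0
7. p1, w0
Accessibility: w0Rw0
Branch closes: p2 and ~p2 both at w0.
(One branch shown.) All branches close.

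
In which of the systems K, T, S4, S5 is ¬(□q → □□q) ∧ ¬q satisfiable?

K

K-tableau for the formula:
1. ¬(□q → □□q) ∧ ¬q, w0
2. ¬(□q → □□q), w0
3. ¬q, w0
4. □q, w0
5. ¬□□q, w0
6. ¬□q, w1
7. q, w1
8. ¬q, w2
Accessibility: w0Rw1, w1Rw2
Complete open branch: satisfiable in K.
T-tableau for the formula:
1. ¬(□q → □□q) ∧ ¬q, w0
2. ¬(□q → □□q), w0
3. ¬q, w0
4. □q, w0
5. ¬□□q, w0
6. q, w0
Accessibility: w0Rw0
Branch closes: q and ¬q both at w0.
Every branch closes (one shown): unsatisfiable in T, hence also in S4, S5 (every S4/S5-frame is a T-frame).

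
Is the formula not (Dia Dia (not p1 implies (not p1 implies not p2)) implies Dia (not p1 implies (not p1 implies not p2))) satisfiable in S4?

1. not (Dia Dia (not p1 implies (not p1 implies not p2)) implies Dia (not p1 implies (not p1 implies not p2))), u
2. Dia Dia (not p1 implies (not p1 implies not p2)), u   [neg-implies-rule on 1]
3. not Dia (not p1 implies (not p1 implies not p2)), u   [neg-implies-rule on 1]
4. not (not p1 implies (not p1 implies not p2)), u   [neg-Dia-rule on 3 via uRu]
5. not p1, u   [neg-implies-rule on 4]
6. not (not p1 implies not p2), u   [neg-implies-rule on 4]
7. p2, u   [neg-implies-rule on 6]
8. Dia (not p1 implies (not p1 implies not p2)), v   [Dia-rule on 2: fresh world v, uRv]
9. not (not p1 implies (not p1 implies not p2)), v   [neg-Dia-rule on 3 via uRv]
10. not p1, v   [neg-implies-rule on 9]
11. not (not p1 implies not p2), v   [neg-implies-rule on 9]
12. p2, v   [neg-implies-rule on 11]
13. not p1 implies (not p1 implies not p2), w   [Dia-rule on 8: fresh world w, vRw]
14. not (not p1 implies (not p1 implies not p2)), w   [neg-Dia-rule on 3 via uRw]
15. not p1, w   [neg-implies-rule on 14]
16. not (not p1 implies not p2), w   [neg-implies-rule on 14]
17. p2, w   [neg-implies-rule on 16]
18. not p1 implies not p2, w   [implies-rule on 13 (branches; this branch)]
19. not p2, w   [implies-rule on 18 (branches; this branch)]
Accessibility: uRu, uRv, uRw, vRv, vRw, wRw
Branch closes: p2 and not p2 both at w.
Every branch closes; the branch above is one of them.

No, unsatisfiable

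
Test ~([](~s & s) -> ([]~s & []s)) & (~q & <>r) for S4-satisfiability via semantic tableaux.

1. ~([](~s & s) -> ([]~s & []s)) & (~q & <>r), u
2. ~([](~s & s) -> ([]~s & []s)), u
3. ~q & <>r, u
4. [](~s & s), u
5. ~([]~s & []s), u
6. ~q, u
7. <>r, u
8. ~s & s, u
9. ~s, u
10. s, u
Accessibility: uRu
Branch closes: s and ~s both at u.
Every branch closes; the branch above is one of them.

Unsatisfiable (every branch closes)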